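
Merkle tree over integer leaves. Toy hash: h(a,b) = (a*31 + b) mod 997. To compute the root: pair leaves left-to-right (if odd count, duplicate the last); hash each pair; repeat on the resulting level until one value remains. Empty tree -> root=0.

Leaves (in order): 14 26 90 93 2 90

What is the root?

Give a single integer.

L0: [14, 26, 90, 93, 2, 90]
L1: h(14,26)=(14*31+26)%997=460 h(90,93)=(90*31+93)%997=889 h(2,90)=(2*31+90)%997=152 -> [460, 889, 152]
L2: h(460,889)=(460*31+889)%997=194 h(152,152)=(152*31+152)%997=876 -> [194, 876]
L3: h(194,876)=(194*31+876)%997=908 -> [908]

Answer: 908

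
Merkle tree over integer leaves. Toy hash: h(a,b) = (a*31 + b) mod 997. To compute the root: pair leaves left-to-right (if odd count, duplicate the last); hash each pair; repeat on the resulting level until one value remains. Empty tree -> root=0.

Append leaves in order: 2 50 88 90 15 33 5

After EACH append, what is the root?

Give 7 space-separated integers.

After append 2 (leaves=[2]):
  L0: [2]
  root=2
After append 50 (leaves=[2, 50]):
  L0: [2, 50]
  L1: h(2,50)=(2*31+50)%997=112 -> [112]
  root=112
After append 88 (leaves=[2, 50, 88]):
  L0: [2, 50, 88]
  L1: h(2,50)=(2*31+50)%997=112 h(88,88)=(88*31+88)%997=822 -> [112, 822]
  L2: h(112,822)=(112*31+822)%997=306 -> [306]
  root=306
After append 90 (leaves=[2, 50, 88, 90]):
  L0: [2, 50, 88, 90]
  L1: h(2,50)=(2*31+50)%997=112 h(88,90)=(88*31+90)%997=824 -> [112, 824]
  L2: h(112,824)=(112*31+824)%997=308 -> [308]
  root=308
After append 15 (leaves=[2, 50, 88, 90, 15]):
  L0: [2, 50, 88, 90, 15]
  L1: h(2,50)=(2*31+50)%997=112 h(88,90)=(88*31+90)%997=824 h(15,15)=(15*31+15)%997=480 -> [112, 824, 480]
  L2: h(112,824)=(112*31+824)%997=308 h(480,480)=(480*31+480)%997=405 -> [308, 405]
  L3: h(308,405)=(308*31+405)%997=980 -> [980]
  root=980
After append 33 (leaves=[2, 50, 88, 90, 15, 33]):
  L0: [2, 50, 88, 90, 15, 33]
  L1: h(2,50)=(2*31+50)%997=112 h(88,90)=(88*31+90)%997=824 h(15,33)=(15*31+33)%997=498 -> [112, 824, 498]
  L2: h(112,824)=(112*31+824)%997=308 h(498,498)=(498*31+498)%997=981 -> [308, 981]
  L3: h(308,981)=(308*31+981)%997=559 -> [559]
  root=559
After append 5 (leaves=[2, 50, 88, 90, 15, 33, 5]):
  L0: [2, 50, 88, 90, 15, 33, 5]
  L1: h(2,50)=(2*31+50)%997=112 h(88,90)=(88*31+90)%997=824 h(15,33)=(15*31+33)%997=498 h(5,5)=(5*31+5)%997=160 -> [112, 824, 498, 160]
  L2: h(112,824)=(112*31+824)%997=308 h(498,160)=(498*31+160)%997=643 -> [308, 643]
  L3: h(308,643)=(308*31+643)%997=221 -> [221]
  root=221

Answer: 2 112 306 308 980 559 221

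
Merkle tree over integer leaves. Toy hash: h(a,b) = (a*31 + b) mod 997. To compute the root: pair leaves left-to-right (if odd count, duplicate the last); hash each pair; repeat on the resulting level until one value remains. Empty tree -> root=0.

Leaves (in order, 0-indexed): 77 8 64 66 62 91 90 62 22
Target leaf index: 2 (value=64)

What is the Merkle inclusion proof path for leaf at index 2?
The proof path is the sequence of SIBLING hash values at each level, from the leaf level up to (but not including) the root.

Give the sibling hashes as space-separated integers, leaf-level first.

L0 (leaves): [77, 8, 64, 66, 62, 91, 90, 62, 22], target index=2
L1: h(77,8)=(77*31+8)%997=401 [pair 0] h(64,66)=(64*31+66)%997=56 [pair 1] h(62,91)=(62*31+91)%997=19 [pair 2] h(90,62)=(90*31+62)%997=858 [pair 3] h(22,22)=(22*31+22)%997=704 [pair 4] -> [401, 56, 19, 858, 704]
  Sibling for proof at L0: 66
L2: h(401,56)=(401*31+56)%997=523 [pair 0] h(19,858)=(19*31+858)%997=450 [pair 1] h(704,704)=(704*31+704)%997=594 [pair 2] -> [523, 450, 594]
  Sibling for proof at L1: 401
L3: h(523,450)=(523*31+450)%997=711 [pair 0] h(594,594)=(594*31+594)%997=65 [pair 1] -> [711, 65]
  Sibling for proof at L2: 450
L4: h(711,65)=(711*31+65)%997=172 [pair 0] -> [172]
  Sibling for proof at L3: 65
Root: 172
Proof path (sibling hashes from leaf to root): [66, 401, 450, 65]

Answer: 66 401 450 65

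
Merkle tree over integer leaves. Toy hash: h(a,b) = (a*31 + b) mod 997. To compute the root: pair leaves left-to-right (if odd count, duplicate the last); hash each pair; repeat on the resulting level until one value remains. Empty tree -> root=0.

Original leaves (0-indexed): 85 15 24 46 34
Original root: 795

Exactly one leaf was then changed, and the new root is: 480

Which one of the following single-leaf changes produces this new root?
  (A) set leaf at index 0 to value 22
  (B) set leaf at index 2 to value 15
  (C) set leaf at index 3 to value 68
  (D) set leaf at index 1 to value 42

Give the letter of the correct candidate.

Original leaves: [85, 15, 24, 46, 34]
Target new root: 480
Try each candidate change and compute the resulting root:
Candidate A: set leaf[0] = 22 -> leaves = [22, 15, 24, 46, 34]
  L0: [22, 15, 24, 46, 34]
  L1: h(22,15)=(22*31+15)%997=697 h(24,46)=(24*31+46)%997=790 h(34,34)=(34*31+34)%997=91 -> [697, 790, 91]
  L2: h(697,790)=(697*31+790)%997=463 h(91,91)=(91*31+91)%997=918 -> [463, 918]
  L3: h(463,918)=(463*31+918)%997=316 -> [316]
  root = 316 != target 480
Candidate B: set leaf[2] = 15 -> leaves = [85, 15, 15, 46, 34]
  L0: [85, 15, 15, 46, 34]
  L1: h(85,15)=(85*31+15)%997=656 h(15,46)=(15*31+46)%997=511 h(34,34)=(34*31+34)%997=91 -> [656, 511, 91]
  L2: h(656,511)=(656*31+511)%997=907 h(91,91)=(91*31+91)%997=918 -> [907, 918]
  L3: h(907,918)=(907*31+918)%997=122 -> [122]
  root = 122 != target 480
Candidate C: set leaf[3] = 68 -> leaves = [85, 15, 24, 68, 34]
  L0: [85, 15, 24, 68, 34]
  L1: h(85,15)=(85*31+15)%997=656 h(24,68)=(24*31+68)%997=812 h(34,34)=(34*31+34)%997=91 -> [656, 812, 91]
  L2: h(656,812)=(656*31+812)%997=211 h(91,91)=(91*31+91)%997=918 -> [211, 918]
  L3: h(211,918)=(211*31+918)%997=480 -> [480]
  root = 480 == target 480  ** MATCH **
Candidate D: set leaf[1] = 42 -> leaves = [85, 42, 24, 46, 34]
  L0: [85, 42, 24, 46, 34]
  L1: h(85,42)=(85*31+42)%997=683 h(24,46)=(24*31+46)%997=790 h(34,34)=(34*31+34)%997=91 -> [683, 790, 91]
  L2: h(683,790)=(683*31+790)%997=29 h(91,91)=(91*31+91)%997=918 -> [29, 918]
  L3: h(29,918)=(29*31+918)%997=820 -> [820]
  root = 820 != target 480
Candidate C produces the target root.

Answer: C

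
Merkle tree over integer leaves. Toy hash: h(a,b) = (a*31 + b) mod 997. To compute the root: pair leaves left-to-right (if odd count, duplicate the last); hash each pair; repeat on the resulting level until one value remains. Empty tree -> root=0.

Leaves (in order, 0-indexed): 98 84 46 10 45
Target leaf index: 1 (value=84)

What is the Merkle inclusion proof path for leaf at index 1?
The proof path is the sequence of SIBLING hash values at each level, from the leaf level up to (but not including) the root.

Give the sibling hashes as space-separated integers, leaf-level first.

Answer: 98 439 218

Derivation:
L0 (leaves): [98, 84, 46, 10, 45], target index=1
L1: h(98,84)=(98*31+84)%997=131 [pair 0] h(46,10)=(46*31+10)%997=439 [pair 1] h(45,45)=(45*31+45)%997=443 [pair 2] -> [131, 439, 443]
  Sibling for proof at L0: 98
L2: h(131,439)=(131*31+439)%997=512 [pair 0] h(443,443)=(443*31+443)%997=218 [pair 1] -> [512, 218]
  Sibling for proof at L1: 439
L3: h(512,218)=(512*31+218)%997=138 [pair 0] -> [138]
  Sibling for proof at L2: 218
Root: 138
Proof path (sibling hashes from leaf to root): [98, 439, 218]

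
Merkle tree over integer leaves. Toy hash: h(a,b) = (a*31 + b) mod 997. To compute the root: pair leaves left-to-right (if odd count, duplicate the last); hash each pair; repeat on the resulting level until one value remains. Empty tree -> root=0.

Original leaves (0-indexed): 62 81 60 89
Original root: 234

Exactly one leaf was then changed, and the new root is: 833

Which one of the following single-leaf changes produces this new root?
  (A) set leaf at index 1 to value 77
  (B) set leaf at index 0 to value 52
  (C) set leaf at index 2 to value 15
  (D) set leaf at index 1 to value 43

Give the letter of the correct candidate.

Answer: C

Derivation:
Original leaves: [62, 81, 60, 89]
Target new root: 833
Try each candidate change and compute the resulting root:
Candidate A: set leaf[1] = 77 -> leaves = [62, 77, 60, 89]
  L0: [62, 77, 60, 89]
  L1: h(62,77)=(62*31+77)%997=5 h(60,89)=(60*31+89)%997=952 -> [5, 952]
  L2: h(5,952)=(5*31+952)%997=110 -> [110]
  root = 110 != target 833
Candidate B: set leaf[0] = 52 -> leaves = [52, 81, 60, 89]
  L0: [52, 81, 60, 89]
  L1: h(52,81)=(52*31+81)%997=696 h(60,89)=(60*31+89)%997=952 -> [696, 952]
  L2: h(696,952)=(696*31+952)%997=594 -> [594]
  root = 594 != target 833
Candidate C: set leaf[2] = 15 -> leaves = [62, 81, 15, 89]
  L0: [62, 81, 15, 89]
  L1: h(62,81)=(62*31+81)%997=9 h(15,89)=(15*31+89)%997=554 -> [9, 554]
  L2: h(9,554)=(9*31+554)%997=833 -> [833]
  root = 833 == target 833  ** MATCH **
Candidate D: set leaf[1] = 43 -> leaves = [62, 43, 60, 89]
  L0: [62, 43, 60, 89]
  L1: h(62,43)=(62*31+43)%997=968 h(60,89)=(60*31+89)%997=952 -> [968, 952]
  L2: h(968,952)=(968*31+952)%997=53 -> [53]
  root = 53 != target 833
Candidate C produces the target root.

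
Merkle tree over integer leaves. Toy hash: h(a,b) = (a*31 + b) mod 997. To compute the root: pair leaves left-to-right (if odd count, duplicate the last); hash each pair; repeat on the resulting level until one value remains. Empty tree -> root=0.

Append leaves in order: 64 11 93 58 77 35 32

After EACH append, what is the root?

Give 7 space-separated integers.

Answer: 64 1 16 978 493 146 742

Derivation:
After append 64 (leaves=[64]):
  L0: [64]
  root=64
After append 11 (leaves=[64, 11]):
  L0: [64, 11]
  L1: h(64,11)=(64*31+11)%997=1 -> [1]
  root=1
After append 93 (leaves=[64, 11, 93]):
  L0: [64, 11, 93]
  L1: h(64,11)=(64*31+11)%997=1 h(93,93)=(93*31+93)%997=982 -> [1, 982]
  L2: h(1,982)=(1*31+982)%997=16 -> [16]
  root=16
After append 58 (leaves=[64, 11, 93, 58]):
  L0: [64, 11, 93, 58]
  L1: h(64,11)=(64*31+11)%997=1 h(93,58)=(93*31+58)%997=947 -> [1, 947]
  L2: h(1,947)=(1*31+947)%997=978 -> [978]
  root=978
After append 77 (leaves=[64, 11, 93, 58, 77]):
  L0: [64, 11, 93, 58, 77]
  L1: h(64,11)=(64*31+11)%997=1 h(93,58)=(93*31+58)%997=947 h(77,77)=(77*31+77)%997=470 -> [1, 947, 470]
  L2: h(1,947)=(1*31+947)%997=978 h(470,470)=(470*31+470)%997=85 -> [978, 85]
  L3: h(978,85)=(978*31+85)%997=493 -> [493]
  root=493
After append 35 (leaves=[64, 11, 93, 58, 77, 35]):
  L0: [64, 11, 93, 58, 77, 35]
  L1: h(64,11)=(64*31+11)%997=1 h(93,58)=(93*31+58)%997=947 h(77,35)=(77*31+35)%997=428 -> [1, 947, 428]
  L2: h(1,947)=(1*31+947)%997=978 h(428,428)=(428*31+428)%997=735 -> [978, 735]
  L3: h(978,735)=(978*31+735)%997=146 -> [146]
  root=146
After append 32 (leaves=[64, 11, 93, 58, 77, 35, 32]):
  L0: [64, 11, 93, 58, 77, 35, 32]
  L1: h(64,11)=(64*31+11)%997=1 h(93,58)=(93*31+58)%997=947 h(77,35)=(77*31+35)%997=428 h(32,32)=(32*31+32)%997=27 -> [1, 947, 428, 27]
  L2: h(1,947)=(1*31+947)%997=978 h(428,27)=(428*31+27)%997=334 -> [978, 334]
  L3: h(978,334)=(978*31+334)%997=742 -> [742]
  root=742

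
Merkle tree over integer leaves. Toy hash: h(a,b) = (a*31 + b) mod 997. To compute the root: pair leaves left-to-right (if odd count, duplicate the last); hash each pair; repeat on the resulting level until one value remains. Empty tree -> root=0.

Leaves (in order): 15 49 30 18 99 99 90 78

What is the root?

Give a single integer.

Answer: 296

Derivation:
L0: [15, 49, 30, 18, 99, 99, 90, 78]
L1: h(15,49)=(15*31+49)%997=514 h(30,18)=(30*31+18)%997=948 h(99,99)=(99*31+99)%997=177 h(90,78)=(90*31+78)%997=874 -> [514, 948, 177, 874]
L2: h(514,948)=(514*31+948)%997=930 h(177,874)=(177*31+874)%997=379 -> [930, 379]
L3: h(930,379)=(930*31+379)%997=296 -> [296]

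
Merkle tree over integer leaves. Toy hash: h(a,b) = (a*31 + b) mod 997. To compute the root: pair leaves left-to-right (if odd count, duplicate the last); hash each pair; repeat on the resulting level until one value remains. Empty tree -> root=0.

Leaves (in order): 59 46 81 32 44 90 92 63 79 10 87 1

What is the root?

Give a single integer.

L0: [59, 46, 81, 32, 44, 90, 92, 63, 79, 10, 87, 1]
L1: h(59,46)=(59*31+46)%997=878 h(81,32)=(81*31+32)%997=549 h(44,90)=(44*31+90)%997=457 h(92,63)=(92*31+63)%997=921 h(79,10)=(79*31+10)%997=465 h(87,1)=(87*31+1)%997=704 -> [878, 549, 457, 921, 465, 704]
L2: h(878,549)=(878*31+549)%997=848 h(457,921)=(457*31+921)%997=133 h(465,704)=(465*31+704)%997=164 -> [848, 133, 164]
L3: h(848,133)=(848*31+133)%997=499 h(164,164)=(164*31+164)%997=263 -> [499, 263]
L4: h(499,263)=(499*31+263)%997=777 -> [777]

Answer: 777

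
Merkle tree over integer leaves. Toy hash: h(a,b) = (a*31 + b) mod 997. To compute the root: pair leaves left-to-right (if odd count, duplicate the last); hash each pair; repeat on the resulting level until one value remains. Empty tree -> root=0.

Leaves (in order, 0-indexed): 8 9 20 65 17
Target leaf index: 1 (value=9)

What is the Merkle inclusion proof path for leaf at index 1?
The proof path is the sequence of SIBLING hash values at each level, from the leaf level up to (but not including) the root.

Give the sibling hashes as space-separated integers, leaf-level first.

L0 (leaves): [8, 9, 20, 65, 17], target index=1
L1: h(8,9)=(8*31+9)%997=257 [pair 0] h(20,65)=(20*31+65)%997=685 [pair 1] h(17,17)=(17*31+17)%997=544 [pair 2] -> [257, 685, 544]
  Sibling for proof at L0: 8
L2: h(257,685)=(257*31+685)%997=676 [pair 0] h(544,544)=(544*31+544)%997=459 [pair 1] -> [676, 459]
  Sibling for proof at L1: 685
L3: h(676,459)=(676*31+459)%997=478 [pair 0] -> [478]
  Sibling for proof at L2: 459
Root: 478
Proof path (sibling hashes from leaf to root): [8, 685, 459]

Answer: 8 685 459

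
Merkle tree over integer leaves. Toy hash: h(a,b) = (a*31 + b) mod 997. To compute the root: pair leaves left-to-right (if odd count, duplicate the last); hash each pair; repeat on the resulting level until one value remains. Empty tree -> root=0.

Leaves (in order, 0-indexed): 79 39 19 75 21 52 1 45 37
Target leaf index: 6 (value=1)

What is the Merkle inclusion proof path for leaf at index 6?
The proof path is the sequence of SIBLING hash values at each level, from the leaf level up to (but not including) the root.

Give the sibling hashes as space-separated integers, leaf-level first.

Answer: 45 703 26 64

Derivation:
L0 (leaves): [79, 39, 19, 75, 21, 52, 1, 45, 37], target index=6
L1: h(79,39)=(79*31+39)%997=494 [pair 0] h(19,75)=(19*31+75)%997=664 [pair 1] h(21,52)=(21*31+52)%997=703 [pair 2] h(1,45)=(1*31+45)%997=76 [pair 3] h(37,37)=(37*31+37)%997=187 [pair 4] -> [494, 664, 703, 76, 187]
  Sibling for proof at L0: 45
L2: h(494,664)=(494*31+664)%997=26 [pair 0] h(703,76)=(703*31+76)%997=932 [pair 1] h(187,187)=(187*31+187)%997=2 [pair 2] -> [26, 932, 2]
  Sibling for proof at L1: 703
L3: h(26,932)=(26*31+932)%997=741 [pair 0] h(2,2)=(2*31+2)%997=64 [pair 1] -> [741, 64]
  Sibling for proof at L2: 26
L4: h(741,64)=(741*31+64)%997=104 [pair 0] -> [104]
  Sibling for proof at L3: 64
Root: 104
Proof path (sibling hashes from leaf to root): [45, 703, 26, 64]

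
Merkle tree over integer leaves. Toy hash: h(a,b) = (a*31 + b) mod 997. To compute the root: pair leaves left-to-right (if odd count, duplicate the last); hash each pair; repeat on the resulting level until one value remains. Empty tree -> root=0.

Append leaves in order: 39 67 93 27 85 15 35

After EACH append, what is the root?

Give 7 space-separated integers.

Answer: 39 279 658 592 707 461 925

Derivation:
After append 39 (leaves=[39]):
  L0: [39]
  root=39
After append 67 (leaves=[39, 67]):
  L0: [39, 67]
  L1: h(39,67)=(39*31+67)%997=279 -> [279]
  root=279
After append 93 (leaves=[39, 67, 93]):
  L0: [39, 67, 93]
  L1: h(39,67)=(39*31+67)%997=279 h(93,93)=(93*31+93)%997=982 -> [279, 982]
  L2: h(279,982)=(279*31+982)%997=658 -> [658]
  root=658
After append 27 (leaves=[39, 67, 93, 27]):
  L0: [39, 67, 93, 27]
  L1: h(39,67)=(39*31+67)%997=279 h(93,27)=(93*31+27)%997=916 -> [279, 916]
  L2: h(279,916)=(279*31+916)%997=592 -> [592]
  root=592
After append 85 (leaves=[39, 67, 93, 27, 85]):
  L0: [39, 67, 93, 27, 85]
  L1: h(39,67)=(39*31+67)%997=279 h(93,27)=(93*31+27)%997=916 h(85,85)=(85*31+85)%997=726 -> [279, 916, 726]
  L2: h(279,916)=(279*31+916)%997=592 h(726,726)=(726*31+726)%997=301 -> [592, 301]
  L3: h(592,301)=(592*31+301)%997=707 -> [707]
  root=707
After append 15 (leaves=[39, 67, 93, 27, 85, 15]):
  L0: [39, 67, 93, 27, 85, 15]
  L1: h(39,67)=(39*31+67)%997=279 h(93,27)=(93*31+27)%997=916 h(85,15)=(85*31+15)%997=656 -> [279, 916, 656]
  L2: h(279,916)=(279*31+916)%997=592 h(656,656)=(656*31+656)%997=55 -> [592, 55]
  L3: h(592,55)=(592*31+55)%997=461 -> [461]
  root=461
After append 35 (leaves=[39, 67, 93, 27, 85, 15, 35]):
  L0: [39, 67, 93, 27, 85, 15, 35]
  L1: h(39,67)=(39*31+67)%997=279 h(93,27)=(93*31+27)%997=916 h(85,15)=(85*31+15)%997=656 h(35,35)=(35*31+35)%997=123 -> [279, 916, 656, 123]
  L2: h(279,916)=(279*31+916)%997=592 h(656,123)=(656*31+123)%997=519 -> [592, 519]
  L3: h(592,519)=(592*31+519)%997=925 -> [925]
  root=925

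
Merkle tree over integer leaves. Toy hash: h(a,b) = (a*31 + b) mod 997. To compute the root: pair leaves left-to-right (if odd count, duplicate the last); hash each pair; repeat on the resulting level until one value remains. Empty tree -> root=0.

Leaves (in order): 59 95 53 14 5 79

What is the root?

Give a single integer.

Answer: 558

Derivation:
L0: [59, 95, 53, 14, 5, 79]
L1: h(59,95)=(59*31+95)%997=927 h(53,14)=(53*31+14)%997=660 h(5,79)=(5*31+79)%997=234 -> [927, 660, 234]
L2: h(927,660)=(927*31+660)%997=484 h(234,234)=(234*31+234)%997=509 -> [484, 509]
L3: h(484,509)=(484*31+509)%997=558 -> [558]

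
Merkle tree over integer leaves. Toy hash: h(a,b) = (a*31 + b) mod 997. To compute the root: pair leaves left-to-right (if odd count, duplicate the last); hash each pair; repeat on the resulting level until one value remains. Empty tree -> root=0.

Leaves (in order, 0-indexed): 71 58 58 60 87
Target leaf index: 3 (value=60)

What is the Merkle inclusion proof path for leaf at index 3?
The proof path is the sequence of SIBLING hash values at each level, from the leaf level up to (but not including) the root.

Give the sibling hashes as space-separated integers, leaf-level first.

Answer: 58 265 355

Derivation:
L0 (leaves): [71, 58, 58, 60, 87], target index=3
L1: h(71,58)=(71*31+58)%997=265 [pair 0] h(58,60)=(58*31+60)%997=861 [pair 1] h(87,87)=(87*31+87)%997=790 [pair 2] -> [265, 861, 790]
  Sibling for proof at L0: 58
L2: h(265,861)=(265*31+861)%997=103 [pair 0] h(790,790)=(790*31+790)%997=355 [pair 1] -> [103, 355]
  Sibling for proof at L1: 265
L3: h(103,355)=(103*31+355)%997=557 [pair 0] -> [557]
  Sibling for proof at L2: 355
Root: 557
Proof path (sibling hashes from leaf to root): [58, 265, 355]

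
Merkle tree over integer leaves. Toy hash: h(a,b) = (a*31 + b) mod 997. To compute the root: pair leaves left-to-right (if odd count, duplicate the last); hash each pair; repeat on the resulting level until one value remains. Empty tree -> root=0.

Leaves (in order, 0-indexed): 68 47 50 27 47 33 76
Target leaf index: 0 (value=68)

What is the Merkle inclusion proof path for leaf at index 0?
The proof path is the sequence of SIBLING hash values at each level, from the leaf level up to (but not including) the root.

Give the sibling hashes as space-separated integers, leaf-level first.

Answer: 47 580 766

Derivation:
L0 (leaves): [68, 47, 50, 27, 47, 33, 76], target index=0
L1: h(68,47)=(68*31+47)%997=161 [pair 0] h(50,27)=(50*31+27)%997=580 [pair 1] h(47,33)=(47*31+33)%997=493 [pair 2] h(76,76)=(76*31+76)%997=438 [pair 3] -> [161, 580, 493, 438]
  Sibling for proof at L0: 47
L2: h(161,580)=(161*31+580)%997=586 [pair 0] h(493,438)=(493*31+438)%997=766 [pair 1] -> [586, 766]
  Sibling for proof at L1: 580
L3: h(586,766)=(586*31+766)%997=986 [pair 0] -> [986]
  Sibling for proof at L2: 766
Root: 986
Proof path (sibling hashes from leaf to root): [47, 580, 766]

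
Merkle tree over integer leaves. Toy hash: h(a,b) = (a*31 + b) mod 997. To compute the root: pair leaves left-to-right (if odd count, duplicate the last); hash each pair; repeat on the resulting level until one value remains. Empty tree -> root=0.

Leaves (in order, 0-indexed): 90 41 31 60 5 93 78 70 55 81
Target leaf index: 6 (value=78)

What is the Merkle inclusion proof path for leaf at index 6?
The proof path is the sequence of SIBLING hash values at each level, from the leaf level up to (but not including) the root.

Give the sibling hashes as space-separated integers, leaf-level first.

L0 (leaves): [90, 41, 31, 60, 5, 93, 78, 70, 55, 81], target index=6
L1: h(90,41)=(90*31+41)%997=837 [pair 0] h(31,60)=(31*31+60)%997=24 [pair 1] h(5,93)=(5*31+93)%997=248 [pair 2] h(78,70)=(78*31+70)%997=494 [pair 3] h(55,81)=(55*31+81)%997=789 [pair 4] -> [837, 24, 248, 494, 789]
  Sibling for proof at L0: 70
L2: h(837,24)=(837*31+24)%997=49 [pair 0] h(248,494)=(248*31+494)%997=206 [pair 1] h(789,789)=(789*31+789)%997=323 [pair 2] -> [49, 206, 323]
  Sibling for proof at L1: 248
L3: h(49,206)=(49*31+206)%997=728 [pair 0] h(323,323)=(323*31+323)%997=366 [pair 1] -> [728, 366]
  Sibling for proof at L2: 49
L4: h(728,366)=(728*31+366)%997=3 [pair 0] -> [3]
  Sibling for proof at L3: 366
Root: 3
Proof path (sibling hashes from leaf to root): [70, 248, 49, 366]

Answer: 70 248 49 366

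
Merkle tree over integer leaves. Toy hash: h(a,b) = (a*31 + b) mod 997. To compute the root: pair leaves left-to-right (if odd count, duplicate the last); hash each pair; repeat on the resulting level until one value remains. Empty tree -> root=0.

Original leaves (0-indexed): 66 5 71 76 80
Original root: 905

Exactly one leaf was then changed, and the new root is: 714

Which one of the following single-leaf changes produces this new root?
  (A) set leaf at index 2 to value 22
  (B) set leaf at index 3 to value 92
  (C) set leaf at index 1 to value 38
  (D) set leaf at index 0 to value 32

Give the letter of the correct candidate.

Answer: C

Derivation:
Original leaves: [66, 5, 71, 76, 80]
Target new root: 714
Try each candidate change and compute the resulting root:
Candidate A: set leaf[2] = 22 -> leaves = [66, 5, 22, 76, 80]
  L0: [66, 5, 22, 76, 80]
  L1: h(66,5)=(66*31+5)%997=57 h(22,76)=(22*31+76)%997=758 h(80,80)=(80*31+80)%997=566 -> [57, 758, 566]
  L2: h(57,758)=(57*31+758)%997=531 h(566,566)=(566*31+566)%997=166 -> [531, 166]
  L3: h(531,166)=(531*31+166)%997=675 -> [675]
  root = 675 != target 714
Candidate B: set leaf[3] = 92 -> leaves = [66, 5, 71, 92, 80]
  L0: [66, 5, 71, 92, 80]
  L1: h(66,5)=(66*31+5)%997=57 h(71,92)=(71*31+92)%997=299 h(80,80)=(80*31+80)%997=566 -> [57, 299, 566]
  L2: h(57,299)=(57*31+299)%997=72 h(566,566)=(566*31+566)%997=166 -> [72, 166]
  L3: h(72,166)=(72*31+166)%997=404 -> [404]
  root = 404 != target 714
Candidate C: set leaf[1] = 38 -> leaves = [66, 38, 71, 76, 80]
  L0: [66, 38, 71, 76, 80]
  L1: h(66,38)=(66*31+38)%997=90 h(71,76)=(71*31+76)%997=283 h(80,80)=(80*31+80)%997=566 -> [90, 283, 566]
  L2: h(90,283)=(90*31+283)%997=82 h(566,566)=(566*31+566)%997=166 -> [82, 166]
  L3: h(82,166)=(82*31+166)%997=714 -> [714]
  root = 714 == target 714  ** MATCH **
Candidate D: set leaf[0] = 32 -> leaves = [32, 5, 71, 76, 80]
  L0: [32, 5, 71, 76, 80]
  L1: h(32,5)=(32*31+5)%997=0 h(71,76)=(71*31+76)%997=283 h(80,80)=(80*31+80)%997=566 -> [0, 283, 566]
  L2: h(0,283)=(0*31+283)%997=283 h(566,566)=(566*31+566)%997=166 -> [283, 166]
  L3: h(283,166)=(283*31+166)%997=963 -> [963]
  root = 963 != target 714
Candidate C produces the target root.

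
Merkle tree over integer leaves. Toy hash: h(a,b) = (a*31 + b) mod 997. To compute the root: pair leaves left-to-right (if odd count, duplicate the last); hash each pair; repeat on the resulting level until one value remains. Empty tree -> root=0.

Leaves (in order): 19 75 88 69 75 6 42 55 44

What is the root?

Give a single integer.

Answer: 904

Derivation:
L0: [19, 75, 88, 69, 75, 6, 42, 55, 44]
L1: h(19,75)=(19*31+75)%997=664 h(88,69)=(88*31+69)%997=803 h(75,6)=(75*31+6)%997=337 h(42,55)=(42*31+55)%997=360 h(44,44)=(44*31+44)%997=411 -> [664, 803, 337, 360, 411]
L2: h(664,803)=(664*31+803)%997=450 h(337,360)=(337*31+360)%997=837 h(411,411)=(411*31+411)%997=191 -> [450, 837, 191]
L3: h(450,837)=(450*31+837)%997=829 h(191,191)=(191*31+191)%997=130 -> [829, 130]
L4: h(829,130)=(829*31+130)%997=904 -> [904]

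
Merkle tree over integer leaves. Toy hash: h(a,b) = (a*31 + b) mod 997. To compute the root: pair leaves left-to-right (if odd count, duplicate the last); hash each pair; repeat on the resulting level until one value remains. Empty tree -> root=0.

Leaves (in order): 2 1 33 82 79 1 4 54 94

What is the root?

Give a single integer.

L0: [2, 1, 33, 82, 79, 1, 4, 54, 94]
L1: h(2,1)=(2*31+1)%997=63 h(33,82)=(33*31+82)%997=108 h(79,1)=(79*31+1)%997=456 h(4,54)=(4*31+54)%997=178 h(94,94)=(94*31+94)%997=17 -> [63, 108, 456, 178, 17]
L2: h(63,108)=(63*31+108)%997=67 h(456,178)=(456*31+178)%997=356 h(17,17)=(17*31+17)%997=544 -> [67, 356, 544]
L3: h(67,356)=(67*31+356)%997=439 h(544,544)=(544*31+544)%997=459 -> [439, 459]
L4: h(439,459)=(439*31+459)%997=110 -> [110]

Answer: 110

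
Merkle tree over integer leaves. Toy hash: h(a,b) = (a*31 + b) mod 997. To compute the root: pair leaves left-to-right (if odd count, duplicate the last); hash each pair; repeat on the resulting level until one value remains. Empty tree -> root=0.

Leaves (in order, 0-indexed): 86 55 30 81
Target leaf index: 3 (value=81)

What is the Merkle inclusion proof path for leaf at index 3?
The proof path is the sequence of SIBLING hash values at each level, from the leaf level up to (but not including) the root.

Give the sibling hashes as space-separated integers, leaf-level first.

Answer: 30 727

Derivation:
L0 (leaves): [86, 55, 30, 81], target index=3
L1: h(86,55)=(86*31+55)%997=727 [pair 0] h(30,81)=(30*31+81)%997=14 [pair 1] -> [727, 14]
  Sibling for proof at L0: 30
L2: h(727,14)=(727*31+14)%997=617 [pair 0] -> [617]
  Sibling for proof at L1: 727
Root: 617
Proof path (sibling hashes from leaf to root): [30, 727]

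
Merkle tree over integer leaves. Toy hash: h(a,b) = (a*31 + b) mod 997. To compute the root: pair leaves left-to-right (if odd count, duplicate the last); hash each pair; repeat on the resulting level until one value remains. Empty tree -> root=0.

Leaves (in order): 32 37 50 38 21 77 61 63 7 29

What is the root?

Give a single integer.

Answer: 969

Derivation:
L0: [32, 37, 50, 38, 21, 77, 61, 63, 7, 29]
L1: h(32,37)=(32*31+37)%997=32 h(50,38)=(50*31+38)%997=591 h(21,77)=(21*31+77)%997=728 h(61,63)=(61*31+63)%997=957 h(7,29)=(7*31+29)%997=246 -> [32, 591, 728, 957, 246]
L2: h(32,591)=(32*31+591)%997=586 h(728,957)=(728*31+957)%997=594 h(246,246)=(246*31+246)%997=893 -> [586, 594, 893]
L3: h(586,594)=(586*31+594)%997=814 h(893,893)=(893*31+893)%997=660 -> [814, 660]
L4: h(814,660)=(814*31+660)%997=969 -> [969]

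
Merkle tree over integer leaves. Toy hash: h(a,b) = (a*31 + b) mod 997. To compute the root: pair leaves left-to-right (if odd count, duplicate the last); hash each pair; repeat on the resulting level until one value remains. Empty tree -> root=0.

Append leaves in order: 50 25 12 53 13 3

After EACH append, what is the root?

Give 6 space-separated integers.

Answer: 50 578 356 397 694 374

Derivation:
After append 50 (leaves=[50]):
  L0: [50]
  root=50
After append 25 (leaves=[50, 25]):
  L0: [50, 25]
  L1: h(50,25)=(50*31+25)%997=578 -> [578]
  root=578
After append 12 (leaves=[50, 25, 12]):
  L0: [50, 25, 12]
  L1: h(50,25)=(50*31+25)%997=578 h(12,12)=(12*31+12)%997=384 -> [578, 384]
  L2: h(578,384)=(578*31+384)%997=356 -> [356]
  root=356
After append 53 (leaves=[50, 25, 12, 53]):
  L0: [50, 25, 12, 53]
  L1: h(50,25)=(50*31+25)%997=578 h(12,53)=(12*31+53)%997=425 -> [578, 425]
  L2: h(578,425)=(578*31+425)%997=397 -> [397]
  root=397
After append 13 (leaves=[50, 25, 12, 53, 13]):
  L0: [50, 25, 12, 53, 13]
  L1: h(50,25)=(50*31+25)%997=578 h(12,53)=(12*31+53)%997=425 h(13,13)=(13*31+13)%997=416 -> [578, 425, 416]
  L2: h(578,425)=(578*31+425)%997=397 h(416,416)=(416*31+416)%997=351 -> [397, 351]
  L3: h(397,351)=(397*31+351)%997=694 -> [694]
  root=694
After append 3 (leaves=[50, 25, 12, 53, 13, 3]):
  L0: [50, 25, 12, 53, 13, 3]
  L1: h(50,25)=(50*31+25)%997=578 h(12,53)=(12*31+53)%997=425 h(13,3)=(13*31+3)%997=406 -> [578, 425, 406]
  L2: h(578,425)=(578*31+425)%997=397 h(406,406)=(406*31+406)%997=31 -> [397, 31]
  L3: h(397,31)=(397*31+31)%997=374 -> [374]
  root=374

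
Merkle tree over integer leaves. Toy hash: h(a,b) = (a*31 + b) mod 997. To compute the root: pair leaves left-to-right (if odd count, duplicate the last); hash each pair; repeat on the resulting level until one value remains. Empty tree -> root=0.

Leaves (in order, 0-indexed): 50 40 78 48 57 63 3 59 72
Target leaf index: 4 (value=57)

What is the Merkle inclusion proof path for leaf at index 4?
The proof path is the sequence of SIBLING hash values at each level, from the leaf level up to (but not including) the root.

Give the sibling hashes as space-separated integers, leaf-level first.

Answer: 63 152 909 394

Derivation:
L0 (leaves): [50, 40, 78, 48, 57, 63, 3, 59, 72], target index=4
L1: h(50,40)=(50*31+40)%997=593 [pair 0] h(78,48)=(78*31+48)%997=472 [pair 1] h(57,63)=(57*31+63)%997=833 [pair 2] h(3,59)=(3*31+59)%997=152 [pair 3] h(72,72)=(72*31+72)%997=310 [pair 4] -> [593, 472, 833, 152, 310]
  Sibling for proof at L0: 63
L2: h(593,472)=(593*31+472)%997=909 [pair 0] h(833,152)=(833*31+152)%997=53 [pair 1] h(310,310)=(310*31+310)%997=947 [pair 2] -> [909, 53, 947]
  Sibling for proof at L1: 152
L3: h(909,53)=(909*31+53)%997=316 [pair 0] h(947,947)=(947*31+947)%997=394 [pair 1] -> [316, 394]
  Sibling for proof at L2: 909
L4: h(316,394)=(316*31+394)%997=220 [pair 0] -> [220]
  Sibling for proof at L3: 394
Root: 220
Proof path (sibling hashes from leaf to root): [63, 152, 909, 394]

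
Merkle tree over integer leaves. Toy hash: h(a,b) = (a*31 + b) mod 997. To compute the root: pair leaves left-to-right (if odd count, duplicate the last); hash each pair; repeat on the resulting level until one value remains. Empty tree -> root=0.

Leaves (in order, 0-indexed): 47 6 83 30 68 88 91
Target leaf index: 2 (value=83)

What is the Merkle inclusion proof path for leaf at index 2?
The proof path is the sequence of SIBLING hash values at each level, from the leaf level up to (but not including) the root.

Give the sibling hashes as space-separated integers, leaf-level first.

L0 (leaves): [47, 6, 83, 30, 68, 88, 91], target index=2
L1: h(47,6)=(47*31+6)%997=466 [pair 0] h(83,30)=(83*31+30)%997=609 [pair 1] h(68,88)=(68*31+88)%997=202 [pair 2] h(91,91)=(91*31+91)%997=918 [pair 3] -> [466, 609, 202, 918]
  Sibling for proof at L0: 30
L2: h(466,609)=(466*31+609)%997=100 [pair 0] h(202,918)=(202*31+918)%997=201 [pair 1] -> [100, 201]
  Sibling for proof at L1: 466
L3: h(100,201)=(100*31+201)%997=310 [pair 0] -> [310]
  Sibling for proof at L2: 201
Root: 310
Proof path (sibling hashes from leaf to root): [30, 466, 201]

Answer: 30 466 201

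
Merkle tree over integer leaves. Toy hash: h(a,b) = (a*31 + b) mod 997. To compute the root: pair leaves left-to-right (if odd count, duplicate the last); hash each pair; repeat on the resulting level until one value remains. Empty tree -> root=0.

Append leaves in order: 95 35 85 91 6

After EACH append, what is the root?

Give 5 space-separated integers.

After append 95 (leaves=[95]):
  L0: [95]
  root=95
After append 35 (leaves=[95, 35]):
  L0: [95, 35]
  L1: h(95,35)=(95*31+35)%997=986 -> [986]
  root=986
After append 85 (leaves=[95, 35, 85]):
  L0: [95, 35, 85]
  L1: h(95,35)=(95*31+35)%997=986 h(85,85)=(85*31+85)%997=726 -> [986, 726]
  L2: h(986,726)=(986*31+726)%997=385 -> [385]
  root=385
After append 91 (leaves=[95, 35, 85, 91]):
  L0: [95, 35, 85, 91]
  L1: h(95,35)=(95*31+35)%997=986 h(85,91)=(85*31+91)%997=732 -> [986, 732]
  L2: h(986,732)=(986*31+732)%997=391 -> [391]
  root=391
After append 6 (leaves=[95, 35, 85, 91, 6]):
  L0: [95, 35, 85, 91, 6]
  L1: h(95,35)=(95*31+35)%997=986 h(85,91)=(85*31+91)%997=732 h(6,6)=(6*31+6)%997=192 -> [986, 732, 192]
  L2: h(986,732)=(986*31+732)%997=391 h(192,192)=(192*31+192)%997=162 -> [391, 162]
  L3: h(391,162)=(391*31+162)%997=319 -> [319]
  root=319

Answer: 95 986 385 391 319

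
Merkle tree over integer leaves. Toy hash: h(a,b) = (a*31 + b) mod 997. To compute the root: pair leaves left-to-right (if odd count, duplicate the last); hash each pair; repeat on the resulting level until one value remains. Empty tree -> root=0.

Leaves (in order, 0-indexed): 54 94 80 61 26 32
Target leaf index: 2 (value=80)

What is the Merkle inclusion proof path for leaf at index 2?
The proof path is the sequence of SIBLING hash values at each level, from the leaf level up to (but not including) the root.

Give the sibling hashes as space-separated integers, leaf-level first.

Answer: 61 771 894

Derivation:
L0 (leaves): [54, 94, 80, 61, 26, 32], target index=2
L1: h(54,94)=(54*31+94)%997=771 [pair 0] h(80,61)=(80*31+61)%997=547 [pair 1] h(26,32)=(26*31+32)%997=838 [pair 2] -> [771, 547, 838]
  Sibling for proof at L0: 61
L2: h(771,547)=(771*31+547)%997=520 [pair 0] h(838,838)=(838*31+838)%997=894 [pair 1] -> [520, 894]
  Sibling for proof at L1: 771
L3: h(520,894)=(520*31+894)%997=65 [pair 0] -> [65]
  Sibling for proof at L2: 894
Root: 65
Proof path (sibling hashes from leaf to root): [61, 771, 894]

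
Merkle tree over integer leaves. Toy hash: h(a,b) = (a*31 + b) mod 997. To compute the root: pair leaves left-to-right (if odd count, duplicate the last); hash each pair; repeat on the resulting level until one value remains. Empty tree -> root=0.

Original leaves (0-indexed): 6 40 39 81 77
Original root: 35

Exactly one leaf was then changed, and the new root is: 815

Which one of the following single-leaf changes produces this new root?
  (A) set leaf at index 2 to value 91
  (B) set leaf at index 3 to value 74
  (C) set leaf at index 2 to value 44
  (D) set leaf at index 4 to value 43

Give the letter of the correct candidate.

Answer: B

Derivation:
Original leaves: [6, 40, 39, 81, 77]
Target new root: 815
Try each candidate change and compute the resulting root:
Candidate A: set leaf[2] = 91 -> leaves = [6, 40, 91, 81, 77]
  L0: [6, 40, 91, 81, 77]
  L1: h(6,40)=(6*31+40)%997=226 h(91,81)=(91*31+81)%997=908 h(77,77)=(77*31+77)%997=470 -> [226, 908, 470]
  L2: h(226,908)=(226*31+908)%997=935 h(470,470)=(470*31+470)%997=85 -> [935, 85]
  L3: h(935,85)=(935*31+85)%997=157 -> [157]
  root = 157 != target 815
Candidate B: set leaf[3] = 74 -> leaves = [6, 40, 39, 74, 77]
  L0: [6, 40, 39, 74, 77]
  L1: h(6,40)=(6*31+40)%997=226 h(39,74)=(39*31+74)%997=286 h(77,77)=(77*31+77)%997=470 -> [226, 286, 470]
  L2: h(226,286)=(226*31+286)%997=313 h(470,470)=(470*31+470)%997=85 -> [313, 85]
  L3: h(313,85)=(313*31+85)%997=815 -> [815]
  root = 815 == target 815  ** MATCH **
Candidate C: set leaf[2] = 44 -> leaves = [6, 40, 44, 81, 77]
  L0: [6, 40, 44, 81, 77]
  L1: h(6,40)=(6*31+40)%997=226 h(44,81)=(44*31+81)%997=448 h(77,77)=(77*31+77)%997=470 -> [226, 448, 470]
  L2: h(226,448)=(226*31+448)%997=475 h(470,470)=(470*31+470)%997=85 -> [475, 85]
  L3: h(475,85)=(475*31+85)%997=852 -> [852]
  root = 852 != target 815
Candidate D: set leaf[4] = 43 -> leaves = [6, 40, 39, 81, 43]
  L0: [6, 40, 39, 81, 43]
  L1: h(6,40)=(6*31+40)%997=226 h(39,81)=(39*31+81)%997=293 h(43,43)=(43*31+43)%997=379 -> [226, 293, 379]
  L2: h(226,293)=(226*31+293)%997=320 h(379,379)=(379*31+379)%997=164 -> [320, 164]
  L3: h(320,164)=(320*31+164)%997=114 -> [114]
  root = 114 != target 815
Candidate B produces the target root.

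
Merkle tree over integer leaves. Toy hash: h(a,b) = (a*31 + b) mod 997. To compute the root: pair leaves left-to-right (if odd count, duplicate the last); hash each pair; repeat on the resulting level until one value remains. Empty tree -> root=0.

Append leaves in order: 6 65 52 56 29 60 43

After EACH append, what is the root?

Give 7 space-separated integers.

After append 6 (leaves=[6]):
  L0: [6]
  root=6
After append 65 (leaves=[6, 65]):
  L0: [6, 65]
  L1: h(6,65)=(6*31+65)%997=251 -> [251]
  root=251
After append 52 (leaves=[6, 65, 52]):
  L0: [6, 65, 52]
  L1: h(6,65)=(6*31+65)%997=251 h(52,52)=(52*31+52)%997=667 -> [251, 667]
  L2: h(251,667)=(251*31+667)%997=472 -> [472]
  root=472
After append 56 (leaves=[6, 65, 52, 56]):
  L0: [6, 65, 52, 56]
  L1: h(6,65)=(6*31+65)%997=251 h(52,56)=(52*31+56)%997=671 -> [251, 671]
  L2: h(251,671)=(251*31+671)%997=476 -> [476]
  root=476
After append 29 (leaves=[6, 65, 52, 56, 29]):
  L0: [6, 65, 52, 56, 29]
  L1: h(6,65)=(6*31+65)%997=251 h(52,56)=(52*31+56)%997=671 h(29,29)=(29*31+29)%997=928 -> [251, 671, 928]
  L2: h(251,671)=(251*31+671)%997=476 h(928,928)=(928*31+928)%997=783 -> [476, 783]
  L3: h(476,783)=(476*31+783)%997=584 -> [584]
  root=584
After append 60 (leaves=[6, 65, 52, 56, 29, 60]):
  L0: [6, 65, 52, 56, 29, 60]
  L1: h(6,65)=(6*31+65)%997=251 h(52,56)=(52*31+56)%997=671 h(29,60)=(29*31+60)%997=959 -> [251, 671, 959]
  L2: h(251,671)=(251*31+671)%997=476 h(959,959)=(959*31+959)%997=778 -> [476, 778]
  L3: h(476,778)=(476*31+778)%997=579 -> [579]
  root=579
After append 43 (leaves=[6, 65, 52, 56, 29, 60, 43]):
  L0: [6, 65, 52, 56, 29, 60, 43]
  L1: h(6,65)=(6*31+65)%997=251 h(52,56)=(52*31+56)%997=671 h(29,60)=(29*31+60)%997=959 h(43,43)=(43*31+43)%997=379 -> [251, 671, 959, 379]
  L2: h(251,671)=(251*31+671)%997=476 h(959,379)=(959*31+379)%997=198 -> [476, 198]
  L3: h(476,198)=(476*31+198)%997=996 -> [996]
  root=996

Answer: 6 251 472 476 584 579 996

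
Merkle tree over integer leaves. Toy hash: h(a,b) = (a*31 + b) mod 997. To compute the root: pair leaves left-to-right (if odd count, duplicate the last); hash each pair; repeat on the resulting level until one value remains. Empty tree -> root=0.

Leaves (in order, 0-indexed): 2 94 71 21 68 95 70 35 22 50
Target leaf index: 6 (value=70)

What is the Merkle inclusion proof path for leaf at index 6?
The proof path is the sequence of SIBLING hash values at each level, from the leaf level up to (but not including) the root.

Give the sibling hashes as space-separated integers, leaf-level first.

L0 (leaves): [2, 94, 71, 21, 68, 95, 70, 35, 22, 50], target index=6
L1: h(2,94)=(2*31+94)%997=156 [pair 0] h(71,21)=(71*31+21)%997=228 [pair 1] h(68,95)=(68*31+95)%997=209 [pair 2] h(70,35)=(70*31+35)%997=211 [pair 3] h(22,50)=(22*31+50)%997=732 [pair 4] -> [156, 228, 209, 211, 732]
  Sibling for proof at L0: 35
L2: h(156,228)=(156*31+228)%997=79 [pair 0] h(209,211)=(209*31+211)%997=708 [pair 1] h(732,732)=(732*31+732)%997=493 [pair 2] -> [79, 708, 493]
  Sibling for proof at L1: 209
L3: h(79,708)=(79*31+708)%997=166 [pair 0] h(493,493)=(493*31+493)%997=821 [pair 1] -> [166, 821]
  Sibling for proof at L2: 79
L4: h(166,821)=(166*31+821)%997=982 [pair 0] -> [982]
  Sibling for proof at L3: 821
Root: 982
Proof path (sibling hashes from leaf to root): [35, 209, 79, 821]

Answer: 35 209 79 821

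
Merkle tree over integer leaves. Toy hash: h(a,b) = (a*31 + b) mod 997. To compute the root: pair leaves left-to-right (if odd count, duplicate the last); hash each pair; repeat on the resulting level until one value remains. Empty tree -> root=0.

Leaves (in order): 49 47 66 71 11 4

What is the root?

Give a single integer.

Answer: 351

Derivation:
L0: [49, 47, 66, 71, 11, 4]
L1: h(49,47)=(49*31+47)%997=569 h(66,71)=(66*31+71)%997=123 h(11,4)=(11*31+4)%997=345 -> [569, 123, 345]
L2: h(569,123)=(569*31+123)%997=813 h(345,345)=(345*31+345)%997=73 -> [813, 73]
L3: h(813,73)=(813*31+73)%997=351 -> [351]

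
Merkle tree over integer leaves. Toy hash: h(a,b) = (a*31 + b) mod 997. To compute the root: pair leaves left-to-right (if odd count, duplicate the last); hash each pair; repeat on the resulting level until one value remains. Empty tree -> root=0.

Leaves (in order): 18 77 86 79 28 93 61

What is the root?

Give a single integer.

Answer: 260

Derivation:
L0: [18, 77, 86, 79, 28, 93, 61]
L1: h(18,77)=(18*31+77)%997=635 h(86,79)=(86*31+79)%997=751 h(28,93)=(28*31+93)%997=961 h(61,61)=(61*31+61)%997=955 -> [635, 751, 961, 955]
L2: h(635,751)=(635*31+751)%997=496 h(961,955)=(961*31+955)%997=836 -> [496, 836]
L3: h(496,836)=(496*31+836)%997=260 -> [260]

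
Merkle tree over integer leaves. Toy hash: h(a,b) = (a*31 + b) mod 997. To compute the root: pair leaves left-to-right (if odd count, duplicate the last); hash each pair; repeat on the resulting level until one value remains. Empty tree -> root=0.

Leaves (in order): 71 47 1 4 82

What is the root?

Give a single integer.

L0: [71, 47, 1, 4, 82]
L1: h(71,47)=(71*31+47)%997=254 h(1,4)=(1*31+4)%997=35 h(82,82)=(82*31+82)%997=630 -> [254, 35, 630]
L2: h(254,35)=(254*31+35)%997=930 h(630,630)=(630*31+630)%997=220 -> [930, 220]
L3: h(930,220)=(930*31+220)%997=137 -> [137]

Answer: 137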